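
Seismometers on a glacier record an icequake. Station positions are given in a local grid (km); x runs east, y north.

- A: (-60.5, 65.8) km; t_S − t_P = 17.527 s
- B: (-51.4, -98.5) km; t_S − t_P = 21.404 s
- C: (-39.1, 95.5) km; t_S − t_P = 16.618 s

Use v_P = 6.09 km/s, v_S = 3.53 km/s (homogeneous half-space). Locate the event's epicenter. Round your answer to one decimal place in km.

Distance from S−P lag: d = Δt · v_P v_S / (v_P − v_S) = Δt · (6.09·3.53)/(6.09−3.53) ≈ 8.3975·Δt.
So d_A = 147.18, d_B = 179.74, d_C = 139.55 km.
Circle about each station: (x + 60.5)² + (y − 65.8)² = 147.18²; (x + 51.4)² + (y + 98.5)² = 179.74²; (x + 39.1)² + (y − 95.5)² = 139.55².
Subtracting the A equation from the B and C equations removes the quadratic terms:
18.2 x − 328.6 y = -6290.20
42.8 x + 59.4 y = 4846.92
Solving the 2×2 system: x ≈ 80.5, y ≈ 23.6 km.

x ≈ 80.5 km, y ≈ 23.6 km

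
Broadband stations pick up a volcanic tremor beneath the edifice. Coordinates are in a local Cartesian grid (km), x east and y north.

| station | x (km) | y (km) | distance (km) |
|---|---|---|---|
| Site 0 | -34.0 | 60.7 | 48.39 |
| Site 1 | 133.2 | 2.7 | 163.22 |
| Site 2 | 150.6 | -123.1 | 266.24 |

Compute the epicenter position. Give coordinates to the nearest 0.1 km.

x ≈ -0.8 km, y ≈ 95.9 km

Circle about each station: (x + 34.0)² + (y − 60.7)² = 48.39²; (x − 133.2)² + (y − 2.7)² = 163.22²; (x − 150.6)² + (y + 123.1)² = 266.24².
Subtracting pairs of circle equations eliminates x²+y² and gives linear equations (the radical axes):
334.4 x − 116.0 y = -11390.14
369.2 x − 367.6 y = -35548.67
Solving the 2×2 system: x ≈ -0.8, y ≈ 95.9 km.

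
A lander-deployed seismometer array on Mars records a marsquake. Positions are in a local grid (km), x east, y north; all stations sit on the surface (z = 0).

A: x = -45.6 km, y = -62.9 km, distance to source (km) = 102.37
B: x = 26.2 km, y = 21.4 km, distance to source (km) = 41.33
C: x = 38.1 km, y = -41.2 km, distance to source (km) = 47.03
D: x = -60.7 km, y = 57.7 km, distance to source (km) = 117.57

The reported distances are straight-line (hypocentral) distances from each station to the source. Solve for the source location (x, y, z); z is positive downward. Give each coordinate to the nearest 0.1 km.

Each station gives a sphere (x−x_i)² + (y−y_i)² + z² = d_i² (stations at z=0).
Subtracting the A sphere from B and C: z² cancels, leaving linear equations in x and y:
143.6 x + 168.6 y = 3880.08
167.4 x + 43.4 y = 5381.08
Solving: x ≈ 33.597, y ≈ -5.602 km (keep extra digits for the depth step; rounded: 33.6, -5.6).
Then from the A sphere: z² = 102.37² − (x + 45.6)² − (y + 62.9)² with x = 33.597, y = -5.602, so z ≈ 30.404 ≈ 30.4 km.
Check against D (with the unrounded solution): distance 117.57 ≈ 117.57 km. ✓

(33.6, -5.6, 30.4)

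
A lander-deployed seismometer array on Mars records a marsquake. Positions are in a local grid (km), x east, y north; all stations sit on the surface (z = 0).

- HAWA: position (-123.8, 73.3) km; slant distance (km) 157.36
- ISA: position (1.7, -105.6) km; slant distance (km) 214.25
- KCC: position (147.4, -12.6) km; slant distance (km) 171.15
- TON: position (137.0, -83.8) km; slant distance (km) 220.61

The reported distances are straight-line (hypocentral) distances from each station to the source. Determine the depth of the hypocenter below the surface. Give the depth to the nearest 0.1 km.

z ≈ 32.2 km

Each station gives a sphere (x−x_i)² + (y−y_i)² + z² = d_i² (stations at z=0).
Subtracting the HAWA sphere from ISA and KCC: z² cancels, leaving linear equations in x and y:
251.0 x − 357.8 y = -30685.97
542.4 x − 171.8 y = -3343.96
Solving: x ≈ 26.998, y ≈ 104.703 km (keep extra digits for the depth step; rounded: 27.0, 104.7).
Then from the HAWA sphere: z² = 157.36² − (x + 123.8)² − (y − 73.3)² with x = 26.998, y = 104.703, so z ≈ 32.187 ≈ 32.2 km.
Check against TON (with the unrounded solution): distance 220.61 ≈ 220.61 km. ✓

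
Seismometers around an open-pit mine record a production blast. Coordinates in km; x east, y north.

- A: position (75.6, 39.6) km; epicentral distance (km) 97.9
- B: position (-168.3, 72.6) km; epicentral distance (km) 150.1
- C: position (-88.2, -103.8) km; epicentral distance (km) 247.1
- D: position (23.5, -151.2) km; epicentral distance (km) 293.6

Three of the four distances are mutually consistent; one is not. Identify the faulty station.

Solve using three stations at a time. Using B, C, D (subtract circle equations pairwise → linear system) gives (x, y) ≈ (-32.6, 137.0).
Distances from that point to each station vs reported:
  A: calculated 145.6 vs reported 97.9 → residual 47.7 km
  B: calculated 150.2 vs reported 150.1 → residual 0.1 km
  C: calculated 247.1 vs reported 247.1 → residual 0.0 km
  D: calculated 293.6 vs reported 293.6 → residual 0.0 km
B, C, D are mutually consistent (residuals ≈ 0); A is off by 47.7 km.

A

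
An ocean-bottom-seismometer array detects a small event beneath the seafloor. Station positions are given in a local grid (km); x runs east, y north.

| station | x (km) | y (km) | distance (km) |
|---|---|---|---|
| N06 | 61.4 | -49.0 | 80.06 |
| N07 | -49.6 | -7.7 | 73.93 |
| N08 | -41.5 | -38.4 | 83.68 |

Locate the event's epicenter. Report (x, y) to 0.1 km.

(19.3, 19.1)

Circle about each station: (x − 61.4)² + (y + 49.0)² = 80.06²; (x + 49.6)² + (y + 7.7)² = 73.93²; (x + 41.5)² + (y + 38.4)² = 83.68².
Subtracting pairs of circle equations eliminates x²+y² and gives linear equations (the radical axes):
-222.0 x + 82.6 y = -2707.55
-205.8 x + 21.2 y = -3566.89
Solving the 2×2 system: x ≈ 19.3, y ≈ 19.1 km.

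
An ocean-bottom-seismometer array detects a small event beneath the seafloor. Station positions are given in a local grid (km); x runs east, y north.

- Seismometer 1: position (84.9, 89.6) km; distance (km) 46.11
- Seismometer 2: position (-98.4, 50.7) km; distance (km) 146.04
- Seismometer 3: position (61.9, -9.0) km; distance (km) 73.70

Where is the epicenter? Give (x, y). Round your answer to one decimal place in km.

47.1 km east, 63.2 km north

Circle about each station: (x − 84.9)² + (y − 89.6)² = 46.11²; (x + 98.4)² + (y − 50.7)² = 146.04²; (x − 61.9)² + (y + 9.0)² = 73.70².
Subtracting pairs of circle equations eliminates x²+y² and gives linear equations (the radical axes):
-366.6 x − 77.8 y = -22184.67
-46.0 x − 197.2 y = -14629.12
Solving the 2×2 system: x ≈ 47.1, y ≈ 63.2 km.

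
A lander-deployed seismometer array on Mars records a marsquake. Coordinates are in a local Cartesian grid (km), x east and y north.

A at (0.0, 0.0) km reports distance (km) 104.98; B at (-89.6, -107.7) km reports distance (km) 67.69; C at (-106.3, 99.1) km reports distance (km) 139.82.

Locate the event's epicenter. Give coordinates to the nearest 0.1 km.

Circle about each station: x² + y² = 104.98²; (x + 89.6)² + (y + 107.7)² = 67.69²; (x + 106.3)² + (y − 99.1)² = 139.82².
Subtracting pairs of circle equations eliminates x²+y² and gives linear equations (the radical axes):
-179.2 x − 215.4 y = 26066.31
-212.6 x + 198.2 y = 12591.67
Solving the 2×2 system: x ≈ -96.9, y ≈ -40.4 km.
Check against A (with the unrounded x, y): √(x²+y²) = 104.98 ≈ 104.98 km. ✓

-96.9 km east, -40.4 km north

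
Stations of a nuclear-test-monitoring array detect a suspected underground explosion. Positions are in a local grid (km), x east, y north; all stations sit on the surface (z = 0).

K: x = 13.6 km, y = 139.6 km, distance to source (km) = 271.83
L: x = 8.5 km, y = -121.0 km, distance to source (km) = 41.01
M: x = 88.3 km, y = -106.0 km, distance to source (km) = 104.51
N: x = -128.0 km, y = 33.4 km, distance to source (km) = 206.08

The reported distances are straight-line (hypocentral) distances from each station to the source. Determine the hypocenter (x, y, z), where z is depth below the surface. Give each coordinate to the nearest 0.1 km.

x ≈ -6.6 km, y ≈ -128.9 km, depth ≈ 37.3 km

Each station gives a sphere (x−x_i)² + (y−y_i)² + z² = d_i² (stations at z=0).
Subtracting the K sphere from L and M: z² cancels, leaving linear equations in x and y:
-10.2 x − 521.2 y = 67249.86
149.4 x − 491.2 y = 62328.98
Solving: x ≈ -6.603, y ≈ -128.900 km (keep extra digits for the depth step; rounded: -6.6, -128.9).
Then from the K sphere: z² = 271.83² − (x − 13.6)² − (y − 139.6)² with x = -6.603, y = -128.900, so z ≈ 37.298 ≈ 37.3 km.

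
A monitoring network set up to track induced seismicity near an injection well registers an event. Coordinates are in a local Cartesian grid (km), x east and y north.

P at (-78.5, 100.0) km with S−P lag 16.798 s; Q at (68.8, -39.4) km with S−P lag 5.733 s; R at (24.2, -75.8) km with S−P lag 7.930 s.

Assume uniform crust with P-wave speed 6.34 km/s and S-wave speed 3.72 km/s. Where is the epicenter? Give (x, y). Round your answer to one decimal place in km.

Distance from S−P lag: d = Δt · v_P v_S / (v_P − v_S) = Δt · (6.34·3.72)/(6.34−3.72) ≈ 9.0018·Δt.
So d_P = 151.21, d_Q = 51.61, d_R = 71.38 km.
Circle about each station: (x + 78.5)² + (y − 100.0)² = 151.21²; (x − 68.8)² + (y + 39.4)² = 51.61²; (x − 24.2)² + (y + 75.8)² = 71.38².
Subtracting the P equation from the Q and R equations removes the quadratic terms:
294.6 x − 278.8 y = 10324.42
205.4 x − 351.6 y = 7938.39
Solving the 2×2 system: x ≈ 30.6, y ≈ -4.7 km.

30.6 km east, -4.7 km north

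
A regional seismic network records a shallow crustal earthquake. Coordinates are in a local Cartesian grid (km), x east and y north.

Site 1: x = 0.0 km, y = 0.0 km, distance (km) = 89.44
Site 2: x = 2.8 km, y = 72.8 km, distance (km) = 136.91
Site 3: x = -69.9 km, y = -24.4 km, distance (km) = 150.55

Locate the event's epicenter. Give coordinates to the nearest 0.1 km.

79.8 km east, -40.4 km north

Circle about each station: x² + y² = 89.44²; (x − 2.8)² + (y − 72.8)² = 136.91²; (x + 69.9)² + (y + 24.4)² = 150.55².
Subtracting the Site 1 equation from the Site 2 and Site 3 equations removes the quadratic terms:
5.6 x + 145.6 y = -5437.15
-139.8 x − 48.8 y = -9184.42
Solving the 2×2 system: x ≈ 79.8, y ≈ -40.4 km.
Check against Site 1 (with the unrounded x, y): √(x²+y²) = 89.45 ≈ 89.44 km. ✓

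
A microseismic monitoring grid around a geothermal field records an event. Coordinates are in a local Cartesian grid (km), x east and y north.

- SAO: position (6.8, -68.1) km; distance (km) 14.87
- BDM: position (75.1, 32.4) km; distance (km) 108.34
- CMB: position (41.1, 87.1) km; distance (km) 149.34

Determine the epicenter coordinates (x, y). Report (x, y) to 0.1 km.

19.7 km east, -60.7 km north

Circle about each station: (x − 6.8)² + (y + 68.1)² = 14.87²; (x − 75.1)² + (y − 32.4)² = 108.34²; (x − 41.1)² + (y − 87.1)² = 149.34².
Subtracting pairs of circle equations eliminates x²+y² and gives linear equations (the radical axes):
136.6 x + 201.0 y = -9510.52
68.6 x + 310.4 y = -17489.55
Solving the 2×2 system: x ≈ 19.7, y ≈ -60.7 km.
Check against SAO (with the unrounded x, y): √((x − 6.8)²+(y + 68.1)²) = 14.86 ≈ 14.87 km. ✓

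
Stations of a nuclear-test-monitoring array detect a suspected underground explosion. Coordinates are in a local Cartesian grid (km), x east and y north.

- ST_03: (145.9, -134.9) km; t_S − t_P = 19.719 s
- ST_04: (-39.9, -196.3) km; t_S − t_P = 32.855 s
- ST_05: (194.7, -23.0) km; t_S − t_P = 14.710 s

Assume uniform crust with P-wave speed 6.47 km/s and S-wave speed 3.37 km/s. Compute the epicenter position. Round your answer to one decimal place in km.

Distance from S−P lag: d = Δt · v_P v_S / (v_P − v_S) = Δt · (6.47·3.37)/(6.47−3.37) ≈ 7.0335·Δt.
So d_ST_03 = 138.69, d_ST_04 = 231.09, d_ST_05 = 103.46 km.
Circle about each station: (x − 145.9)² + (y + 134.9)² = 138.69²; (x + 39.9)² + (y + 196.3)² = 231.09²; (x − 194.7)² + (y + 23.0)² = 103.46².
Subtracting the ST_03 equation from the ST_04 and ST_05 equations removes the quadratic terms:
-371.6 x − 122.8 y = -33526.79
97.6 x + 223.8 y = 7483.21
Solving the 2×2 system: x ≈ 92.5, y ≈ -6.9 km.

(92.5, -6.9)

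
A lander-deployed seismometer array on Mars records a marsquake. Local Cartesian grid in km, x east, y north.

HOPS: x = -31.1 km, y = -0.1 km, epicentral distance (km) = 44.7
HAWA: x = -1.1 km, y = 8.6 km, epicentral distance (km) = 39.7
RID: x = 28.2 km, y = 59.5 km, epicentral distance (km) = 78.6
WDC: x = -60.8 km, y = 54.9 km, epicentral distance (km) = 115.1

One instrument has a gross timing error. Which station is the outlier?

HOPS

Solve using three stations at a time. Using HAWA, RID, WDC (subtract circle equations pairwise → linear system) gives (x, y) ≈ (27.4, -19.1).
Distances from that point to each station vs reported:
  HOPS: calculated 61.5 vs reported 44.7 → residual 16.8 km
  HAWA: calculated 39.7 vs reported 39.7 → residual 0.0 km
  RID: calculated 78.6 vs reported 78.6 → residual 0.0 km
  WDC: calculated 115.1 vs reported 115.1 → residual 0.0 km
HAWA, RID, WDC are mutually consistent (residuals ≈ 0); HOPS is off by 16.8 km.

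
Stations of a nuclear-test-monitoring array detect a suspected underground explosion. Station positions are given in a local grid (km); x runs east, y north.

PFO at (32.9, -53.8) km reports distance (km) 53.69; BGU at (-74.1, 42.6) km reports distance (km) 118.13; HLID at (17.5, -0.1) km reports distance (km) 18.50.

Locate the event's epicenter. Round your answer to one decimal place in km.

(36.0, -0.2)

Circle about each station: (x − 32.9)² + (y + 53.8)² = 53.69²; (x + 74.1)² + (y − 42.6)² = 118.13²; (x − 17.5)² + (y + 0.1)² = 18.50².
Subtracting pairs of circle equations eliminates x²+y² and gives linear equations (the radical axes):
-214.0 x + 192.8 y = -7743.36
-30.8 x + 107.4 y = -1130.22
Solving the 2×2 system: x ≈ 36.0, y ≈ -0.2 km.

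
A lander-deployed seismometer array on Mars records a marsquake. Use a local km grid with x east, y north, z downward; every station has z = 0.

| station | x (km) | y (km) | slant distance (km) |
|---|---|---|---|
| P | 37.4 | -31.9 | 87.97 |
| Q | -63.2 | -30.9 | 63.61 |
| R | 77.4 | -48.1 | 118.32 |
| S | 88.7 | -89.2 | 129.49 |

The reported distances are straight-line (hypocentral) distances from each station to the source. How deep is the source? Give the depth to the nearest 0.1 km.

Each station gives a sphere (x−x_i)² + (y−y_i)² + z² = d_i² (stations at z=0).
Subtracting the P sphere from Q and R: z² cancels, leaving linear equations in x and y:
-201.2 x + 2.0 y = 6225.17
80.0 x − 32.4 y = -372.90
Solving: x ≈ -31.601, y ≈ -66.519 km (keep extra digits for the depth step; rounded: -31.6, -66.5).
Then from the P sphere: z² = 87.97² − (x − 37.4)² − (y + 31.9)² with x = -31.601, y = -66.519, so z ≈ 42.179 ≈ 42.2 km.

42.2 km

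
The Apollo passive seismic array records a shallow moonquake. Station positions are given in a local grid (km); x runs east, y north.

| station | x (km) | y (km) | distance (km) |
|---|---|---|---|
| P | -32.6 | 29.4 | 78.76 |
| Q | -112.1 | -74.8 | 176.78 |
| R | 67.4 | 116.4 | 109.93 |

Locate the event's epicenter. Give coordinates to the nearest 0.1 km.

x ≈ 43.5 km, y ≈ 9.1 km

Circle about each station: (x + 32.6)² + (y − 29.4)² = 78.76²; (x + 112.1)² + (y + 74.8)² = 176.78²; (x − 67.4)² + (y − 116.4)² = 109.93².
Subtracting the P equation from the Q and R equations removes the quadratic terms:
-159.0 x − 208.4 y = -8813.70
200.0 x + 174.0 y = 10283.13
Solving the 2×2 system: x ≈ 43.5, y ≈ 9.1 km.
Check against P (with the unrounded x, y): √((x + 32.6)²+(y − 29.4)²) = 78.74 ≈ 78.76 km. ✓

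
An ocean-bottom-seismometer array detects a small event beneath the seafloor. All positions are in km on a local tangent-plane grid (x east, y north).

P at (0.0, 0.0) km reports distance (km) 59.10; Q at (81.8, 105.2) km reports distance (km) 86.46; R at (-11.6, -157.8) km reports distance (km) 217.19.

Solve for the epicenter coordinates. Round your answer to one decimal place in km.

Circle about each station: x² + y² = 59.10²; (x − 81.8)² + (y − 105.2)² = 86.46²; (x + 11.6)² + (y + 157.8)² = 217.19².
Subtracting the P equation from the Q and R equations removes the quadratic terms:
163.6 x + 210.4 y = 13775.76
-23.2 x − 315.6 y = -18643.29
Solving the 2×2 system: x ≈ 9.1, y ≈ 58.4 km.
Check against P (with the unrounded x, y): √(x²+y²) = 59.11 ≈ 59.10 km. ✓

9.1 km east, 58.4 km north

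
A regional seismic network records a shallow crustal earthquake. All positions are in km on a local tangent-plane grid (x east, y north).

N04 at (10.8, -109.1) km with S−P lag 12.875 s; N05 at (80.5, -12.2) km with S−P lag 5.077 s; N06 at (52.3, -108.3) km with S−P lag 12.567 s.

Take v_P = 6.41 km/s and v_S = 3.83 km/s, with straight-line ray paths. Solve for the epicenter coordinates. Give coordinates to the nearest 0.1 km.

Distance from S−P lag: d = Δt · v_P v_S / (v_P − v_S) = Δt · (6.41·3.83)/(6.41−3.83) ≈ 9.5156·Δt.
So d_N04 = 122.51, d_N05 = 48.31, d_N06 = 119.58 km.
Circle about each station: (x − 10.8)² + (y + 109.1)² = 122.51²; (x − 80.5)² + (y + 12.2)² = 48.31²; (x − 52.3)² + (y + 108.3)² = 119.58².
Subtracting pairs of circle equations eliminates x²+y² and gives linear equations (the radical axes):
139.4 x + 193.8 y = 7284.48
83.0 x + 1.6 y = 3154.05
Solving the 2×2 system: x ≈ 37.8, y ≈ 10.4 km.

37.8 km east, 10.4 km north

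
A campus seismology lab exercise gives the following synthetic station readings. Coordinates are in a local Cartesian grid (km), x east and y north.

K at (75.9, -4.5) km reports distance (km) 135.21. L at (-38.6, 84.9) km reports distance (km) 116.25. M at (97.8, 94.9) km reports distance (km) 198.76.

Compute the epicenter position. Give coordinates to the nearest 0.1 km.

(-56.9, -29.9)

Circle about each station: (x − 75.9)² + (y + 4.5)² = 135.21²; (x + 38.6)² + (y − 84.9)² = 116.25²; (x − 97.8)² + (y − 94.9)² = 198.76².
Subtracting the K equation from the L and M equations removes the quadratic terms:
-229.0 x + 178.8 y = 7684.59
43.8 x + 198.8 y = -8434.00
Solving the 2×2 system: x ≈ -56.9, y ≈ -29.9 km.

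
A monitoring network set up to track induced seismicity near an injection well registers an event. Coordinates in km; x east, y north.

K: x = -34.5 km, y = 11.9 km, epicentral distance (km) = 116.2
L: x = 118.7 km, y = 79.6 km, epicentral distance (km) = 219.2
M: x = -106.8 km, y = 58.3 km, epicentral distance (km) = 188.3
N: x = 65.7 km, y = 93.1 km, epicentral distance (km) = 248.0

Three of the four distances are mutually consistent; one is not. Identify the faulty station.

N

Solve using three stations at a time. Using K, L, M (subtract circle equations pairwise → linear system) gives (x, y) ≈ (-5.9, -100.7).
Distances from that point to each station vs reported:
  K: calculated 116.1 vs reported 116.2 → residual 0.1 km
  L: calculated 219.2 vs reported 219.2 → residual 0.0 km
  M: calculated 188.3 vs reported 188.3 → residual 0.0 km
  N: calculated 206.6 vs reported 248.0 → residual 41.4 km
K, L, M are mutually consistent (residuals ≈ 0); N is off by 41.4 km.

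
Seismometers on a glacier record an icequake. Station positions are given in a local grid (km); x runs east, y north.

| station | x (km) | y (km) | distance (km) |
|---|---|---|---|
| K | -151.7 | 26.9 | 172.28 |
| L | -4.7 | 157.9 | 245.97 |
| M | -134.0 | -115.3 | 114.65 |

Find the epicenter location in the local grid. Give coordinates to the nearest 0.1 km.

(-22.8, -87.4)

Circle about each station: (x + 151.7)² + (y − 26.9)² = 172.28²; (x + 4.7)² + (y − 157.9)² = 245.97²; (x + 134.0)² + (y + 115.3)² = 114.65².
Subtracting the K equation from the L and M equations removes the quadratic terms:
294.0 x + 262.0 y = -29602.84
35.4 x − 284.4 y = 24049.37
Solving the 2×2 system: x ≈ -22.8, y ≈ -87.4 km.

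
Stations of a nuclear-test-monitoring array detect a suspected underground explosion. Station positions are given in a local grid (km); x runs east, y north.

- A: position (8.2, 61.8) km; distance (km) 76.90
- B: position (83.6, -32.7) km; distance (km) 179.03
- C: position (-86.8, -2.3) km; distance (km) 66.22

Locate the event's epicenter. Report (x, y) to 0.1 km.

x ≈ -68.7 km, y ≈ 61.4 km

Circle about each station: (x − 8.2)² + (y − 61.8)² = 76.90²; (x − 83.6)² + (y + 32.7)² = 179.03²; (x + 86.8)² + (y + 2.3)² = 66.22².
Subtracting pairs of circle equations eliminates x²+y² and gives linear equations (the radical axes):
150.8 x − 189.0 y = -21966.36
-190.0 x − 128.2 y = 5181.57
Solving the 2×2 system: x ≈ -68.7, y ≈ 61.4 km.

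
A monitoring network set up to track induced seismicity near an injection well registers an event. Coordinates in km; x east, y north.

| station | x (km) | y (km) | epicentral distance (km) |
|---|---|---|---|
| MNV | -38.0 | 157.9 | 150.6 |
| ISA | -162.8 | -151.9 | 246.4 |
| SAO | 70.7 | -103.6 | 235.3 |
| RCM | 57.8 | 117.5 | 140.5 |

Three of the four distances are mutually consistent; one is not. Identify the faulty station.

MNV

Solve using three stations at a time. Using ISA, SAO, RCM (subtract circle equations pairwise → linear system) gives (x, y) ≈ (-77.4, 79.2).
Distances from that point to each station vs reported:
  MNV: calculated 88.0 vs reported 150.6 → residual 62.6 km
  ISA: calculated 246.4 vs reported 246.4 → residual 0.0 km
  SAO: calculated 235.3 vs reported 235.3 → residual 0.0 km
  RCM: calculated 140.5 vs reported 140.5 → residual 0.0 km
ISA, SAO, RCM are mutually consistent (residuals ≈ 0); MNV is off by 62.6 km.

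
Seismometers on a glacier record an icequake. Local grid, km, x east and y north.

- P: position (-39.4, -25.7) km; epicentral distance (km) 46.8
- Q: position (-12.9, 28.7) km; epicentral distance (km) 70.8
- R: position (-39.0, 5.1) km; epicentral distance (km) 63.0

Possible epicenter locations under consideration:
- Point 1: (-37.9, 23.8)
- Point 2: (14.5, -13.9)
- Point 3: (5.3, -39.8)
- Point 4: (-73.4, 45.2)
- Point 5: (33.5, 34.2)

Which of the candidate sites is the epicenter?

Point 3

For each candidate, compare |candidate − station| to the reported distance:
Point 1: residuals P 2.7, Q 45.3, R 44.3 → max 45.3 km
Point 2: residuals P 8.4, Q 20.1, R 6.2 → max 20.1 km
Point 3: residuals P 0.1, Q 0.1, R 0.1 → max 0.1 km
Point 4: residuals P 31.8, Q 8.1, R 10.2 → max 31.8 km
Point 5: residuals P 47.6, Q 24.1, R 15.1 → max 47.6 km
Only Point 3 has all residuals ≈ 0.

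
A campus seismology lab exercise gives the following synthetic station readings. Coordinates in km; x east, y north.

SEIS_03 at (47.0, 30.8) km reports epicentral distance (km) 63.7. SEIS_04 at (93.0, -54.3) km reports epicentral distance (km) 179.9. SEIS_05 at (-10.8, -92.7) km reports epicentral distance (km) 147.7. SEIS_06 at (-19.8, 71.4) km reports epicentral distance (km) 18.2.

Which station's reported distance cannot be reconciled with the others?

SEIS_04

Solve using three stations at a time. Using SEIS_03, SEIS_05, SEIS_06 (subtract circle equations pairwise → linear system) gives (x, y) ≈ (-11.9, 55.0).
Distances from that point to each station vs reported:
  SEIS_03: calculated 63.7 vs reported 63.7 → residual 0.0 km
  SEIS_04: calculated 151.5 vs reported 179.9 → residual 28.4 km
  SEIS_05: calculated 147.7 vs reported 147.7 → residual 0.0 km
  SEIS_06: calculated 18.2 vs reported 18.2 → residual 0.0 km
SEIS_03, SEIS_05, SEIS_06 are mutually consistent (residuals ≈ 0); SEIS_04 is off by 28.4 km.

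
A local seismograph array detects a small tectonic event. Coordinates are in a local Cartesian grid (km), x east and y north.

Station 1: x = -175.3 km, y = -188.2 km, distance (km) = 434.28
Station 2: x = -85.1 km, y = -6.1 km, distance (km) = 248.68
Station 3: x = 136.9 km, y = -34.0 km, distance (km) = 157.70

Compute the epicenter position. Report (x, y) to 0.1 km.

Circle about each station: (x + 175.3)² + (y + 188.2)² = 434.28²; (x + 85.1)² + (y + 6.1)² = 248.68²; (x − 136.9)² + (y + 34.0)² = 157.70².
Subtracting the Station 1 equation from the Station 2 and Station 3 equations removes the quadratic terms:
180.4 x + 364.2 y = 67887.27
624.4 x + 308.4 y = 117478.11
Solving the 2×2 system: x ≈ 127.2, y ≈ 123.4 km.

(127.2, 123.4)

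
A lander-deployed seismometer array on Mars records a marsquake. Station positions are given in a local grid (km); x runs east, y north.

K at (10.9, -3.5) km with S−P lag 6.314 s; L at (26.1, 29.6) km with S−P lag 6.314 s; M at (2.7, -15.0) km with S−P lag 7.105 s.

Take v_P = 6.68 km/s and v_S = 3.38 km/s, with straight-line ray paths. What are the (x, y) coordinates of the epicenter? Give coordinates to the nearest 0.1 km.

-17.1 km east, 29.4 km north

Distance from S−P lag: d = Δt · v_P v_S / (v_P − v_S) = Δt · (6.68·3.38)/(6.68−3.38) ≈ 6.8419·Δt.
So d_K = 43.20, d_L = 43.20, d_M = 48.61 km.
Circle about each station: (x − 10.9)² + (y + 3.5)² = 43.20²; (x − 26.1)² + (y − 29.6)² = 43.20²; (x − 2.7)² + (y + 15.0)² = 48.61².
Subtracting pairs of circle equations eliminates x²+y² and gives linear equations (the radical axes):
30.4 x + 66.2 y = 1426.31
-16.4 x − 23.0 y = -395.46
Solving the 2×2 system: x ≈ -17.1, y ≈ 29.4 km.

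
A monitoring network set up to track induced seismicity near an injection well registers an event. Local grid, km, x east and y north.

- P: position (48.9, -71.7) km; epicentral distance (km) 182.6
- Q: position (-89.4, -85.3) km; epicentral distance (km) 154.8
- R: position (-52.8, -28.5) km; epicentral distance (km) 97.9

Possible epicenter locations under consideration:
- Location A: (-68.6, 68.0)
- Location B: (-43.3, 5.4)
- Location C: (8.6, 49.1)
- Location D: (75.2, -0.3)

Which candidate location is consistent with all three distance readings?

For each candidate, compare |candidate − station| to the reported distance:
Location A: residuals P 0.1, Q 0.1, R 0.1 → max 0.1 km
Location B: residuals P 62.4, Q 53.1, R 62.7 → max 62.7 km
Location C: residuals P 55.3, Q 11.5, R 1.1 → max 55.3 km
Location D: residuals P 106.5, Q 30.5, R 33.2 → max 106.5 km
Only Location A has all residuals ≈ 0.

Location A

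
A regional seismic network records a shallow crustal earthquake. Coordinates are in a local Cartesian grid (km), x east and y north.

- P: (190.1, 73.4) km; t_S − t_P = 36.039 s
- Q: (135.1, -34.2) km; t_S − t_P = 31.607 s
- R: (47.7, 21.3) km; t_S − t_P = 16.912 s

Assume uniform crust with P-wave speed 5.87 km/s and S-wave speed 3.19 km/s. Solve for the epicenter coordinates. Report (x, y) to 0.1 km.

Distance from S−P lag: d = Δt · v_P v_S / (v_P − v_S) = Δt · (5.87·3.19)/(5.87−3.19) ≈ 6.9871·Δt.
So d_P = 251.81, d_Q = 220.84, d_R = 118.17 km.
Circle about each station: (x − 190.1)² + (y − 73.4)² = 251.81²; (x − 135.1)² + (y + 34.2)² = 220.84²; (x − 47.7)² + (y − 21.3)² = 118.17².
Subtracting the P equation from the Q and R equations removes the quadratic terms:
-110.0 x − 215.2 y = -7465.95
-284.8 x − 104.2 y = 10647.54
Solving the 2×2 system: x ≈ -61.6, y ≈ 66.2 km.
Check against P (with the unrounded x, y): √((x − 190.1)²+(y − 73.4)²) = 251.80 ≈ 251.81 km. ✓

x ≈ -61.6 km, y ≈ 66.2 km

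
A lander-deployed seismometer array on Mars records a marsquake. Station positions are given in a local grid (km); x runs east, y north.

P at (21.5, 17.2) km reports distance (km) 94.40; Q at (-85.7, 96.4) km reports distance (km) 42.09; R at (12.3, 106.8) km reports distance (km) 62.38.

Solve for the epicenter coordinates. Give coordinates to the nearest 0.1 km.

(-45.6, 83.6)

Circle about each station: (x − 21.5)² + (y − 17.2)² = 94.40²; (x + 85.7)² + (y − 96.4)² = 42.09²; (x − 12.3)² + (y − 106.8)² = 62.38².
Subtracting pairs of circle equations eliminates x²+y² and gives linear equations (the radical axes):
-214.4 x + 158.4 y = 23019.15
-18.4 x + 179.2 y = 15819.54
Solving the 2×2 system: x ≈ -45.6, y ≈ 83.6 km.
Check against P (with the unrounded x, y): √((x − 21.5)²+(y − 17.2)²) = 94.40 ≈ 94.40 km. ✓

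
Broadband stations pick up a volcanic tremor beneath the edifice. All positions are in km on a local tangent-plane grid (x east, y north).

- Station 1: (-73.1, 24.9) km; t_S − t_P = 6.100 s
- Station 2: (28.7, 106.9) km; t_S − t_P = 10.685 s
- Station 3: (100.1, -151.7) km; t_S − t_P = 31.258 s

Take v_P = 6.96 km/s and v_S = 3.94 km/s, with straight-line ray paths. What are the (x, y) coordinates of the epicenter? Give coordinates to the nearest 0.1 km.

Distance from S−P lag: d = Δt · v_P v_S / (v_P − v_S) = Δt · (6.96·3.94)/(6.96−3.94) ≈ 9.0803·Δt.
So d_Station 1 = 55.39, d_Station 2 = 97.02, d_Station 3 = 283.83 km.
Circle about each station: (x + 73.1)² + (y − 24.9)² = 55.39²; (x − 28.7)² + (y − 106.9)² = 97.02²; (x − 100.1)² + (y + 151.7)² = 283.83².
Subtracting pairs of circle equations eliminates x²+y² and gives linear equations (the radical axes):
203.6 x + 164.0 y = -57.15
346.4 x − 353.2 y = -50422.14
Solving the 2×2 system: x ≈ -64.4, y ≈ 79.6 km.

(-64.4, 79.6)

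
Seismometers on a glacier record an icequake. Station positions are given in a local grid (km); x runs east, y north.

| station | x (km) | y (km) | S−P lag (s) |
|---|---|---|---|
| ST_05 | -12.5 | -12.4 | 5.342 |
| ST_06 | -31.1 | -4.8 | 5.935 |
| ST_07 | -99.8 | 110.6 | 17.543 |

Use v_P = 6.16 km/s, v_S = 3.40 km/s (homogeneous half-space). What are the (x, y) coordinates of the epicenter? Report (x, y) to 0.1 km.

2.4 km east, 25.3 km north

Distance from S−P lag: d = Δt · v_P v_S / (v_P − v_S) = Δt · (6.16·3.40)/(6.16−3.40) ≈ 7.5884·Δt.
So d_ST_05 = 40.54, d_ST_06 = 45.04, d_ST_07 = 133.12 km.
Circle about each station: (x + 12.5)² + (y + 12.4)² = 40.54²; (x + 31.1)² + (y + 4.8)² = 45.04²; (x + 99.8)² + (y − 110.6)² = 133.12².
Subtracting the ST_05 equation from the ST_06 and ST_07 equations removes the quadratic terms:
-37.2 x + 15.2 y = 295.13
-174.6 x + 246.0 y = 5804.95
Solving the 2×2 system: x ≈ 2.4, y ≈ 25.3 km.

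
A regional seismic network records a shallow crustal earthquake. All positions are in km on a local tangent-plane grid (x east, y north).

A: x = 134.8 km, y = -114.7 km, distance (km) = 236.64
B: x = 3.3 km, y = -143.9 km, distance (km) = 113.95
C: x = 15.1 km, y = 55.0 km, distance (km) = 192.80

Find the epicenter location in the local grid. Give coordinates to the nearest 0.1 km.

x ≈ -101.3 km, y ≈ -98.7 km

Circle about each station: (x − 134.8)² + (y + 114.7)² = 236.64²; (x − 3.3)² + (y + 143.9)² = 113.95²; (x − 15.1)² + (y − 55.0)² = 192.80².
Subtracting pairs of circle equations eliminates x²+y² and gives linear equations (the radical axes):
-263.0 x − 58.4 y = 32404.86
-239.4 x + 339.4 y = -9247.47
Solving the 2×2 system: x ≈ -101.3, y ≈ -98.7 km.
Check against A (with the unrounded x, y): √((x − 134.8)²+(y + 114.7)²) = 236.64 ≈ 236.64 km. ✓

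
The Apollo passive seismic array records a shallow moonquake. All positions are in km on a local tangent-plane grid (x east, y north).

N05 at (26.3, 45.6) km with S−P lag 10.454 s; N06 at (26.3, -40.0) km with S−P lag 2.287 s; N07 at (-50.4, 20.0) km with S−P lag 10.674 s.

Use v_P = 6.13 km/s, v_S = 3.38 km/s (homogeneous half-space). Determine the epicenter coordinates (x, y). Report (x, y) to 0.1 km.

Distance from S−P lag: d = Δt · v_P v_S / (v_P − v_S) = Δt · (6.13·3.38)/(6.13−3.38) ≈ 7.5343·Δt.
So d_N05 = 78.76, d_N06 = 17.23, d_N07 = 80.42 km.
Circle about each station: (x − 26.3)² + (y − 45.6)² = 78.76²; (x − 26.3)² + (y + 40.0)² = 17.23²; (x + 50.4)² + (y − 20.0)² = 80.42².
Subtracting pairs of circle equations eliminates x²+y² and gives linear equations (the radical axes):
0.0 x − 171.2 y = 5426.90
-153.4 x − 51.2 y = -95.13
Solving the 2×2 system: x ≈ 11.2, y ≈ -31.7 km.

x ≈ 11.2 km, y ≈ -31.7 km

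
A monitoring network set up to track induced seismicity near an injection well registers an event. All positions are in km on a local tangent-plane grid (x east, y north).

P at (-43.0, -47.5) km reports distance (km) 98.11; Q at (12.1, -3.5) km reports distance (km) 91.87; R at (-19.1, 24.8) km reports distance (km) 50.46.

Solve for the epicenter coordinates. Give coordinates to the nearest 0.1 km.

x ≈ -63.7 km, y ≈ 48.4 km

Circle about each station: (x + 43.0)² + (y + 47.5)² = 98.11²; (x − 12.1)² + (y + 3.5)² = 91.87²; (x + 19.1)² + (y − 24.8)² = 50.46².
Subtracting pairs of circle equations eliminates x²+y² and gives linear equations (the radical axes):
110.2 x + 88.0 y = -2761.11
47.8 x + 144.6 y = 3953.96
Solving the 2×2 system: x ≈ -63.7, y ≈ 48.4 km.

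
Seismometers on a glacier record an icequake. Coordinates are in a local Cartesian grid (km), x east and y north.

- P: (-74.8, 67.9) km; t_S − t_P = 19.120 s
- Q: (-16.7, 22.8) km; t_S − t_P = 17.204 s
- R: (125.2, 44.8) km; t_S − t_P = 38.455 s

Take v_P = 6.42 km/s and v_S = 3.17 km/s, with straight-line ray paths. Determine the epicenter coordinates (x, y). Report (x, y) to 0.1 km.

Distance from S−P lag: d = Δt · v_P v_S / (v_P − v_S) = Δt · (6.42·3.17)/(6.42−3.17) ≈ 6.2620·Δt.
So d_P = 119.73, d_Q = 107.73, d_R = 240.80 km.
Circle about each station: (x + 74.8)² + (y − 67.9)² = 119.73²; (x + 16.7)² + (y − 22.8)² = 107.73²; (x − 125.2)² + (y − 44.8)² = 240.80².
Subtracting pairs of circle equations eliminates x²+y² and gives linear equations (the radical axes):
116.2 x − 90.2 y = -6677.20
400.0 x − 46.2 y = -36172.74
Solving the 2×2 system: x ≈ -96.2, y ≈ -49.9 km.

-96.2 km east, -49.9 km north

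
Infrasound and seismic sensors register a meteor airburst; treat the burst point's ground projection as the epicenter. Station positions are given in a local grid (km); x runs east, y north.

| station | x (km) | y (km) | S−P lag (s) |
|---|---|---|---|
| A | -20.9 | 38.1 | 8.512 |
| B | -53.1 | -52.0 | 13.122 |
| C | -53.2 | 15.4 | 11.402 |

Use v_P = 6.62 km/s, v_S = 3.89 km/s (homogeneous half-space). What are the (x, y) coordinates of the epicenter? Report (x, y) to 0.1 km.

Distance from S−P lag: d = Δt · v_P v_S / (v_P − v_S) = Δt · (6.62·3.89)/(6.62−3.89) ≈ 9.4329·Δt.
So d_A = 80.29, d_B = 123.78, d_C = 107.55 km.
Circle about each station: (x + 20.9)² + (y − 38.1)² = 80.29²; (x + 53.1)² + (y + 52.0)² = 123.78²; (x + 53.2)² + (y − 15.4)² = 107.55².
Subtracting pairs of circle equations eliminates x²+y² and gives linear equations (the radical axes):
-64.4 x − 180.2 y = -5239.81
-64.6 x − 45.4 y = -3941.54
Solving the 2×2 system: x ≈ 54.2, y ≈ 9.7 km.
Check against A (with the unrounded x, y): √((x + 20.9)²+(y − 38.1)²) = 80.28 ≈ 80.29 km. ✓

54.2 km east, 9.7 km north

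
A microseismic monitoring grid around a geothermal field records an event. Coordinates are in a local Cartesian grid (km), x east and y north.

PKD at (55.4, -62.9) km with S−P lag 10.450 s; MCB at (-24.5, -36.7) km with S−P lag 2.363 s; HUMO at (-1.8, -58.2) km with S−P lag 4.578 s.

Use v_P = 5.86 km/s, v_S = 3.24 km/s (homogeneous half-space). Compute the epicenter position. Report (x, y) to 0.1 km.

Distance from S−P lag: d = Δt · v_P v_S / (v_P − v_S) = Δt · (5.86·3.24)/(5.86−3.24) ≈ 7.2467·Δt.
So d_PKD = 75.73, d_MCB = 17.12, d_HUMO = 33.18 km.
Circle about each station: (x − 55.4)² + (y + 62.9)² = 75.73²; (x + 24.5)² + (y + 36.7)² = 17.12²; (x + 1.8)² + (y + 58.2)² = 33.18².
Subtracting pairs of circle equations eliminates x²+y² and gives linear equations (the radical axes):
-159.8 x + 52.4 y = 363.51
-114.4 x + 9.4 y = 999.03
Solving the 2×2 system: x ≈ -10.9, y ≈ -26.3 km.

-10.9 km east, -26.3 km north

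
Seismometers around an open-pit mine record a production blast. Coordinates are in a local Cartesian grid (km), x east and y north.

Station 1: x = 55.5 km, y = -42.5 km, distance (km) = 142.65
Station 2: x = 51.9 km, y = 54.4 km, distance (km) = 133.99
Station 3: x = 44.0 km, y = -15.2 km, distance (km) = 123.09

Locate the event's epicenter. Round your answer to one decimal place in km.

Circle about each station: (x − 55.5)² + (y + 42.5)² = 142.65²; (x − 51.9)² + (y − 54.4)² = 133.99²; (x − 44.0)² + (y + 15.2)² = 123.09².
Subtracting pairs of circle equations eliminates x²+y² and gives linear equations (the radical axes):
-7.2 x + 193.8 y = 3162.17
-23.0 x + 54.6 y = 2478.41
Solving the 2×2 system: x ≈ -75.7, y ≈ 13.5 km.
Check against Station 1 (with the unrounded x, y): √((x − 55.5)²+(y + 42.5)²) = 142.65 ≈ 142.65 km. ✓

-75.7 km east, 13.5 km north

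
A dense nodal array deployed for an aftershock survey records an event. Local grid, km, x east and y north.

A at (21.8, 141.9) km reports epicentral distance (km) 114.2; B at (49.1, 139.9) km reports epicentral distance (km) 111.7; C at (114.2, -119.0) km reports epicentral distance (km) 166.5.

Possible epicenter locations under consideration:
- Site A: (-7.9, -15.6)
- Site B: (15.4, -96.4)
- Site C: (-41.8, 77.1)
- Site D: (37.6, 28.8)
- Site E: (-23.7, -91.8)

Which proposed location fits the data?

For each candidate, compare |candidate − station| to the reported distance:
Site A: residuals A 46.1, B 53.9, C 6.5 → max 53.9 km
Site B: residuals A 124.2, B 127.0, C 65.1 → max 127.0 km
Site C: residuals A 23.4, B 1.2, C 84.1 → max 84.1 km
Site D: residuals A 0.0, B 0.0, C 0.0 → max 0.0 km
Site E: residuals A 123.9, B 131.2, C 25.9 → max 131.2 km
Only Site D has all residuals ≈ 0.

Site D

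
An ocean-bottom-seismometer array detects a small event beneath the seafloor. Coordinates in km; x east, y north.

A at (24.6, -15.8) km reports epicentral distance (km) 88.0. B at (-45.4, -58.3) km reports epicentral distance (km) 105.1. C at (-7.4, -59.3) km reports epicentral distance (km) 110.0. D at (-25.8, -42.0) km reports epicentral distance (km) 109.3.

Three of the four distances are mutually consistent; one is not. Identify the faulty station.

Solve using three stations at a time. Using A, B, C (subtract circle equations pairwise → linear system) gives (x, y) ≈ (-37.5, 46.4).
Distances from that point to each station vs reported:
  A: calculated 87.9 vs reported 88.0 → residual 0.1 km
  B: calculated 105.0 vs reported 105.1 → residual 0.1 km
  C: calculated 109.9 vs reported 110.0 → residual 0.1 km
  D: calculated 89.2 vs reported 109.3 → residual 20.1 km
A, B, C are mutually consistent (residuals ≈ 0); D is off by 20.1 km.

D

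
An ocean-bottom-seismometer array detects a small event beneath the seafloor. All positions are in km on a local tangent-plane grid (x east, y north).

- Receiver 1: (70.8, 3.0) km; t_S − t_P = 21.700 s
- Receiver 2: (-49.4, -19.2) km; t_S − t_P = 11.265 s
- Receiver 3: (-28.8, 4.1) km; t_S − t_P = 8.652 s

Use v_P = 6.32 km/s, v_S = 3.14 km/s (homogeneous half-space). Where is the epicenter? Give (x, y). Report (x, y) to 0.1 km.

-55.9 km east, 50.8 km north

Distance from S−P lag: d = Δt · v_P v_S / (v_P − v_S) = Δt · (6.32·3.14)/(6.32−3.14) ≈ 6.2405·Δt.
So d_Receiver 1 = 135.42, d_Receiver 2 = 70.30, d_Receiver 3 = 53.99 km.
Circle about each station: (x − 70.8)² + (y − 3.0)² = 135.42²; (x + 49.4)² + (y + 19.2)² = 70.30²; (x + 28.8)² + (y − 4.1)² = 53.99².
Subtracting the Receiver 1 equation from the Receiver 2 and Receiver 3 equations removes the quadratic terms:
-240.4 x − 44.4 y = 11183.85
-199.2 x + 2.2 y = 11248.27
Solving the 2×2 system: x ≈ -55.9, y ≈ 50.8 km.
Check against Receiver 1 (with the unrounded x, y): √((x − 70.8)²+(y − 3.0)²) = 135.43 ≈ 135.42 km. ✓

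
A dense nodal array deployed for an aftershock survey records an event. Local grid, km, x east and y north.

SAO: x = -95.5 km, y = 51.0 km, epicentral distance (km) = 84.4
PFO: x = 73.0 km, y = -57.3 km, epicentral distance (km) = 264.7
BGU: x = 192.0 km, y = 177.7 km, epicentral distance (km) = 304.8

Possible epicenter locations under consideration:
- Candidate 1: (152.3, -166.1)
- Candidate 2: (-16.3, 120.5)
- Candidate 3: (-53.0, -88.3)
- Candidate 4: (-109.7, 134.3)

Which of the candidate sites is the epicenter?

For each candidate, compare |candidate − station| to the reported distance:
Candidate 1: residuals SAO 245.0, PFO 130.1, BGU 41.3 → max 245.0 km
Candidate 2: residuals SAO 21.0, PFO 65.7, BGU 88.8 → max 88.8 km
Candidate 3: residuals SAO 61.2, PFO 134.9, BGU 56.8 → max 134.9 km
Candidate 4: residuals SAO 0.1, PFO 0.0, BGU 0.0 → max 0.1 km
Only Candidate 4 has all residuals ≈ 0.

Candidate 4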